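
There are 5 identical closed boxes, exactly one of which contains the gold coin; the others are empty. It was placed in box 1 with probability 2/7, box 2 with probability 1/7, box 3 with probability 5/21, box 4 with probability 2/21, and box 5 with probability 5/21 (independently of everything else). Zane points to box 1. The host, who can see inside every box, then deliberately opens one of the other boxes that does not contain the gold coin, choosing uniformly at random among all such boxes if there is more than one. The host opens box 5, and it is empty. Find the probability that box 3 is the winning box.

10/29

Apply Bayes' rule, conditioning on where the gold coin actually is.
If it is in box 1 (prior 2/7): the host has 4 equally likely choices, so probability 1/4; weight (2/7)·(1/4) = 1/14.
If it is in box 2 (prior 1/7): the host has 3 equally likely choices, so probability 1/3; weight (1/7)·(1/3) = 1/21.
If it is in box 3 (prior 5/21): the host has 3 equally likely choices, so probability 1/3; weight (5/21)·(1/3) = 5/63.
If it is in box 4 (prior 2/21): the host has 3 equally likely choices, so probability 1/3; weight (2/21)·(1/3) = 2/63.
If it is in box 5 (prior 5/21): the host opened box 5, so this case is ruled out; weight (5/21)·0 = 0.
The weights sum to 29/126.
So P(the gold coin in box 3 | the host opened box 5) = (5/63) / (29/126) = 10/29.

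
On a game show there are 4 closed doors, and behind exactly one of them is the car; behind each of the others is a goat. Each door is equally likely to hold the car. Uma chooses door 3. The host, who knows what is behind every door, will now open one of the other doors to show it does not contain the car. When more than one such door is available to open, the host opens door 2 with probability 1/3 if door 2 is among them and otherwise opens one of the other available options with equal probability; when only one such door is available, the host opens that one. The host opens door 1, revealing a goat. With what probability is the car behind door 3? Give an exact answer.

2/9

Apply Bayes' rule, conditioning on where the car actually is.
If it is behind door 1 (prior 1/4): the host opened door 1, so this case is ruled out; weight (1/4)·0 = 0.
If it is behind door 2 (prior 1/4): door 2 holds the prize so is unavailable; the host chooses uniformly among the 2 others, probability 1/2; weight (1/4)·(1/2) = 1/8.
If it is behind door 3 (prior 1/4): door 2 is available but not opened; door 1 gets probability (1 − 1/3)/2 = 1/3; weight (1/4)·(1/3) = 1/12.
If it is behind door 4 (prior 1/4): door 2 is available but not opened, probability 2/3; weight (1/4)·(2/3) = 1/6.
The weights sum to 3/8.
So P(the car behind door 3 | the host opened door 1) = (1/12) / (3/8) = 2/9.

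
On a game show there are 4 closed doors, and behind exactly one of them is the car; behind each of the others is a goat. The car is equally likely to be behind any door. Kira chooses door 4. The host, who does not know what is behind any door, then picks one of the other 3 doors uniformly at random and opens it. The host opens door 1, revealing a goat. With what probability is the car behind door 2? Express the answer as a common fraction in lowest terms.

1/3

Apply Bayes' rule, conditioning on where the car actually is.
If it is behind door 1 (prior 1/4): the host opened door 1, so this case is ruled out; weight (1/4)·0 = 0.
If it is behind any of doors 2, 3, and 4 (prior 1/4 each): the host picks door 1 with probability 1/3 regardless, and it is not the prize; weight (1/4)·(1/3) = 1/12 each.
The weights sum to 1/4.
So P(the car behind door 2 | the host opened door 1) = (1/12) / (1/4) = 1/3.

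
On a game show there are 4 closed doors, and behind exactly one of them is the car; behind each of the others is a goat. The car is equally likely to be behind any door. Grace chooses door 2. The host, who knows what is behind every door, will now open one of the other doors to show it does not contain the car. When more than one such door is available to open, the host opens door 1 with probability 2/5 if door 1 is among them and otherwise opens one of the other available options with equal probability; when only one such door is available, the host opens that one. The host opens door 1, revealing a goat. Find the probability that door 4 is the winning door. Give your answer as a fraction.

1/3

Condition on the true location of the car.
If it is behind door 1 (prior 1/4): the host opened door 1, so this case is ruled out; weight (1/4)·0 = 0.
If it is behind any of doors 2, 3, and 4 (prior 1/4 each): door 1 is available, opened with probability 2/5; weight (1/4)·(2/5) = 1/10 each.
The weights sum to 3/10.
So P(the car behind door 4 | the host opened door 1) = (1/10) / (3/10) = 1/3.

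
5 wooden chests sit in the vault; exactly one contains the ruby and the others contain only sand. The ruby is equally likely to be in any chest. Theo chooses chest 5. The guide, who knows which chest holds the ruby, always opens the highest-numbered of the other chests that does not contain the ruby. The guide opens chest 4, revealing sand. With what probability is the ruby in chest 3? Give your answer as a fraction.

1/4

Consider each possible location of the ruby in turn.
If it is in any of chests 1, 2, 3, and 5 (prior 1/5 each): chest 4 is the highest-numbered option available, probability 1; weight (1/5)·1 = 1/5 each.
If it is in chest 4 (prior 1/5): the guide opened chest 4, so this case is ruled out; weight (1/5)·0 = 0.
The weights sum to 4/5.
So P(the ruby in chest 3 | the guide opened chest 4) = (1/5) / (4/5) = 1/4.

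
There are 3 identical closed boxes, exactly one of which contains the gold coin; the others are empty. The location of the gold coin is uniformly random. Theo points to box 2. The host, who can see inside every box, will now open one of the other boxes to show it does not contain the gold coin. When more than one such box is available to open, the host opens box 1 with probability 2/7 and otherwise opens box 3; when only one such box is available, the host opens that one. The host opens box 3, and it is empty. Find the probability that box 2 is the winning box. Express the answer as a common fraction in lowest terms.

Consider each possible location of the gold coin in turn.
If it is in box 1 (prior 1/3): only box 3 is available, probability 1; weight (1/3)·1 = 1/3.
If it is in box 2 (prior 1/3): box 1 is available but not opened, probability 5/7; weight (1/3)·(5/7) = 5/21.
If it is in box 3 (prior 1/3): the host opened box 3, so this case is ruled out; weight (1/3)·0 = 0.
The weights sum to 4/7.
So P(the gold coin in box 2 | the host opened box 3) = (5/21) / (4/7) = 5/12.

5/12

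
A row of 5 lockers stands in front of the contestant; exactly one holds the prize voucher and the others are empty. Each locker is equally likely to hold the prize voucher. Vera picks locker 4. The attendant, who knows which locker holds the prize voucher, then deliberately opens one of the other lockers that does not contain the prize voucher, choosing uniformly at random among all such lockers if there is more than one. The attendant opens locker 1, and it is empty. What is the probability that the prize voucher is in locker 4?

1/5

Apply Bayes' rule, conditioning on where the prize voucher actually is.
If it is in locker 1 (prior 1/5): the attendant opened locker 1, so this case is ruled out; weight (1/5)·0 = 0.
If it is in any of lockers 2, 3, and 5 (prior 1/5 each): the attendant has 3 equally likely choices, so probability 1/3; weight (1/5)·(1/3) = 1/15 each.
If it is in locker 4 (prior 1/5): the attendant has 4 equally likely choices, so probability 1/4; weight (1/5)·(1/4) = 1/20.
The weights sum to 1/4.
So P(the prize voucher in locker 4 | the attendant opened locker 1) = (1/20) / (1/4) = 1/5.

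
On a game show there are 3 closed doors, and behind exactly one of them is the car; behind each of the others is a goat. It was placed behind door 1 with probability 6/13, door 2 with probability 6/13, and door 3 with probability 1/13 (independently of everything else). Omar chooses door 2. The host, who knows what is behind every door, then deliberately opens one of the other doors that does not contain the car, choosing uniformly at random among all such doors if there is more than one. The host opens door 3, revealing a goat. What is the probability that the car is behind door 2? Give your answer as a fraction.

1/3

Condition on the true location of the car.
If it is behind door 1 (prior 6/13): the host has no choice, probability 1; weight (6/13)·1 = 6/13.
If it is behind door 2 (prior 6/13): the host has 2 equally likely choices, so probability 1/2; weight (6/13)·(1/2) = 3/13.
If it is behind door 3 (prior 1/13): the host opened door 3, so this case is ruled out; weight (1/13)·0 = 0.
The weights sum to 9/13.
So P(the car behind door 2 | the host opened door 3) = (3/13) / (9/13) = 1/3.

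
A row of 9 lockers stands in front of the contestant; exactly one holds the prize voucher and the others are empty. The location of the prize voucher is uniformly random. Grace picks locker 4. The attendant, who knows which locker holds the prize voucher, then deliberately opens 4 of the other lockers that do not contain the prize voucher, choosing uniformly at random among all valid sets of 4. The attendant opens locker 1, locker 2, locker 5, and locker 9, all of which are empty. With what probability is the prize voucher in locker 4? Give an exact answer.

1/9

Apply Bayes' rule, conditioning on where the prize voucher actually is.
If it is in any of lockers 1, 2, 5, and 9 (prior 1/9 each): that locker was opened and seen not to hold the prize — ruled out; weight (1/9)·0 = 0 each.
If it is in any of lockers 3, 6, 7, and 8 (prior 1/9 each): the attendant has 35 equally likely choices, so probability 1/35; weight (1/9)·(1/35) = 1/315 each.
If it is in locker 4 (prior 1/9): the attendant has 70 equally likely choices, so probability 1/70; weight (1/9)·(1/70) = 1/630.
The weights sum to 1/70.
So P(the prize voucher in locker 4 | the attendant opened locker 1, locker 2, locker 5, and locker 9) = (1/630) / (1/70) = 1/9.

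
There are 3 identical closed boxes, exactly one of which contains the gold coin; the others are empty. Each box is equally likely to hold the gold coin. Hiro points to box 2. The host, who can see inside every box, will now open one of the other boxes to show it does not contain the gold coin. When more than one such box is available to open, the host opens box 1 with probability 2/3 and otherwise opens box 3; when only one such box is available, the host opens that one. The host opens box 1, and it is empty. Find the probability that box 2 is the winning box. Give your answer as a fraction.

Apply Bayes' rule, conditioning on where the gold coin actually is.
If it is in box 1 (prior 1/3): the host opened box 1, so this case is ruled out; weight (1/3)·0 = 0.
If it is in box 2 (prior 1/3): box 1 is available, opened with probability 2/3; weight (1/3)·(2/3) = 2/9.
If it is in box 3 (prior 1/3): only box 1 is available, probability 1; weight (1/3)·1 = 1/3.
The weights sum to 5/9.
So P(the gold coin in box 2 | the host opened box 1) = (2/9) / (5/9) = 2/5.

2/5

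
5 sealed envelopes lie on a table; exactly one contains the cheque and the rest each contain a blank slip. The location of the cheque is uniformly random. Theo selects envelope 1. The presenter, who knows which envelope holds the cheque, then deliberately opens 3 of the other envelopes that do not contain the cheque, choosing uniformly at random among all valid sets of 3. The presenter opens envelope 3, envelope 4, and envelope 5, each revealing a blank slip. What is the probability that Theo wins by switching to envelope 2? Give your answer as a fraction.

4/5

Consider each possible location of the cheque in turn.
If it is in envelope 1 (prior 1/5): the presenter has 4 equally likely choices, so probability 1/4; weight (1/5)·(1/4) = 1/20.
If it is in envelope 2 (prior 1/5): the presenter has no choice, probability 1; weight (1/5)·1 = 1/5.
If it is in any of envelopes 3, 4, and 5 (prior 1/5 each): that envelope was opened and seen not to hold the prize — ruled out; weight (1/5)·0 = 0 each.
The weights sum to 1/4.
So P(the cheque in envelope 2 | the presenter opened envelope 3, envelope 4, and envelope 5) = (1/5) / (1/4) = 4/5.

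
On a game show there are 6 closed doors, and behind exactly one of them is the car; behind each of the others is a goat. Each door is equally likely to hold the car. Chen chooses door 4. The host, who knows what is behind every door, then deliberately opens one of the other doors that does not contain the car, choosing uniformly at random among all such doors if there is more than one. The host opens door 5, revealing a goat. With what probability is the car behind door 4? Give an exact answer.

1/6

Apply Bayes' rule, conditioning on where the car actually is.
If it is behind any of doors 1, 2, 3, and 6 (prior 1/6 each): the host has 4 equally likely choices, so probability 1/4; weight (1/6)·(1/4) = 1/24 each.
If it is behind door 4 (prior 1/6): the host has 5 equally likely choices, so probability 1/5; weight (1/6)·(1/5) = 1/30.
If it is behind door 5 (prior 1/6): the host opened door 5, so this case is ruled out; weight (1/6)·0 = 0.
The weights sum to 1/5.
So P(the car behind door 4 | the host opened door 5) = (1/30) / (1/5) = 1/6.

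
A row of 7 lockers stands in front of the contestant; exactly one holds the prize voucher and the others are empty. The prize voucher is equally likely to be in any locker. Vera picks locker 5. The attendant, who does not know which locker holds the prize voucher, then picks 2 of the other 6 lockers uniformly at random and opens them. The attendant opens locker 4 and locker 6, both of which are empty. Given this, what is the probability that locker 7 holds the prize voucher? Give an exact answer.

Because the attendant chose which lockers to open without knowing where the prize voucher is, the choice is independent of the prize location. Learning that none of the 2 opened lockers holds the prize voucher simply rules out those 2 locations and leaves the remaining 5 lockers still equally likely by symmetry.
So P(the prize voucher in locker 7) = 1/5.

1/5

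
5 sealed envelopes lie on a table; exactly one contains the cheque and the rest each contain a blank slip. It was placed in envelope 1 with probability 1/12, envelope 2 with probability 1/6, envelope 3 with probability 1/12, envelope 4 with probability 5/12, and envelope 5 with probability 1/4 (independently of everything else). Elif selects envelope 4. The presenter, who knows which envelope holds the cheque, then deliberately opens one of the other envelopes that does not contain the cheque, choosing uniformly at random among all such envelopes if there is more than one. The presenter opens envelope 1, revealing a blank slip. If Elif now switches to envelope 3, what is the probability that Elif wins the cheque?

Consider each possible location of the cheque in turn.
If it is in envelope 1 (prior 1/12): the presenter opened envelope 1, so this case is ruled out; weight (1/12)·0 = 0.
If it is in envelope 2 (prior 1/6): the presenter has 3 equally likely choices, so probability 1/3; weight (1/6)·(1/3) = 1/18.
If it is in envelope 3 (prior 1/12): the presenter has 3 equally likely choices, so probability 1/3; weight (1/12)·(1/3) = 1/36.
If it is in envelope 4 (prior 5/12): the presenter has 4 equally likely choices, so probability 1/4; weight (5/12)·(1/4) = 5/48.
If it is in envelope 5 (prior 1/4): the presenter has 3 equally likely choices, so probability 1/3; weight (1/4)·(1/3) = 1/12.
The weights sum to 13/48.
So P(the cheque in envelope 3 | the presenter opened envelope 1) = (1/36) / (13/48) = 4/39.

4/39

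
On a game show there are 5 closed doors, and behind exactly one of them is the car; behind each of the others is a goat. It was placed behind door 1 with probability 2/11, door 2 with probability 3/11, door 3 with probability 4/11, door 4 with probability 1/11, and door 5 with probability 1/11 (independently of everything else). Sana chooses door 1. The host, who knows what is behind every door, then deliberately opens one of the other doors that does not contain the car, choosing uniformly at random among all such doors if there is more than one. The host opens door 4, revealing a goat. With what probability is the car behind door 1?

3/19

Apply Bayes' rule, conditioning on where the car actually is.
If it is behind door 1 (prior 2/11): the host has 4 equally likely choices, so probability 1/4; weight (2/11)·(1/4) = 1/22.
If it is behind door 2 (prior 3/11): the host has 3 equally likely choices, so probability 1/3; weight (3/11)·(1/3) = 1/11.
If it is behind door 3 (prior 4/11): the host has 3 equally likely choices, so probability 1/3; weight (4/11)·(1/3) = 4/33.
If it is behind door 4 (prior 1/11): the host opened door 4, so this case is ruled out; weight (1/11)·0 = 0.
If it is behind door 5 (prior 1/11): the host has 3 equally likely choices, so probability 1/3; weight (1/11)·(1/3) = 1/33.
The weights sum to 19/66.
So P(the car behind door 1 | the host opened door 4) = (1/22) / (19/66) = 3/19.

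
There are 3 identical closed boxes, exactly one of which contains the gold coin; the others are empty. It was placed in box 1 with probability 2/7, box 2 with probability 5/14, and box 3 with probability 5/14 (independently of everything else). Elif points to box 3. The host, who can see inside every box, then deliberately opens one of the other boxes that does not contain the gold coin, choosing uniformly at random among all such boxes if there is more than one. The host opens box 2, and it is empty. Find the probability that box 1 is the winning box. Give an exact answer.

Consider each possible location of the gold coin in turn.
If it is in box 1 (prior 2/7): the host has no choice, probability 1; weight (2/7)·1 = 2/7.
If it is in box 2 (prior 5/14): the host opened box 2, so this case is ruled out; weight (5/14)·0 = 0.
If it is in box 3 (prior 5/14): the host has 2 equally likely choices, so probability 1/2; weight (5/14)·(1/2) = 5/28.
The weights sum to 13/28.
So P(the gold coin in box 1 | the host opened box 2) = (2/7) / (13/28) = 8/13.

8/13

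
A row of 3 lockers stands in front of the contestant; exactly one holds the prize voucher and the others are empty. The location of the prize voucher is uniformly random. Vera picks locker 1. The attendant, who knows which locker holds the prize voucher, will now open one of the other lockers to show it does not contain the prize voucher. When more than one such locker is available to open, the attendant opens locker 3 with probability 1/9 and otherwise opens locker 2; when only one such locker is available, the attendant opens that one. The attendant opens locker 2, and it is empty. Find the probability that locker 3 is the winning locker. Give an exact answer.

Consider each possible location of the prize voucher in turn.
If it is in locker 1 (prior 1/3): locker 3 is available but not opened, probability 8/9; weight (1/3)·(8/9) = 8/27.
If it is in locker 2 (prior 1/3): the attendant opened locker 2, so this case is ruled out; weight (1/3)·0 = 0.
If it is in locker 3 (prior 1/3): only locker 2 is available, probability 1; weight (1/3)·1 = 1/3.
The weights sum to 17/27.
So P(the prize voucher in locker 3 | the attendant opened locker 2) = (1/3) / (17/27) = 9/17.

9/17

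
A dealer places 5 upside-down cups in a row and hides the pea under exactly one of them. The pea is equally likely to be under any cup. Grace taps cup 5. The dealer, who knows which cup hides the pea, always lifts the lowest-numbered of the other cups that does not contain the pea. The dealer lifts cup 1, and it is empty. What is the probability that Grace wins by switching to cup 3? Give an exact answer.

1/4

Consider each possible location of the pea in turn.
If it is under cup 1 (prior 1/5): the dealer opened cup 1, so this case is ruled out; weight (1/5)·0 = 0.
If it is under any of cups 2, 3, 4, and 5 (prior 1/5 each): cup 1 is the lowest-numbered option available, probability 1; weight (1/5)·1 = 1/5 each.
The weights sum to 4/5.
So P(the pea under cup 3 | the dealer opened cup 1) = (1/5) / (4/5) = 1/4.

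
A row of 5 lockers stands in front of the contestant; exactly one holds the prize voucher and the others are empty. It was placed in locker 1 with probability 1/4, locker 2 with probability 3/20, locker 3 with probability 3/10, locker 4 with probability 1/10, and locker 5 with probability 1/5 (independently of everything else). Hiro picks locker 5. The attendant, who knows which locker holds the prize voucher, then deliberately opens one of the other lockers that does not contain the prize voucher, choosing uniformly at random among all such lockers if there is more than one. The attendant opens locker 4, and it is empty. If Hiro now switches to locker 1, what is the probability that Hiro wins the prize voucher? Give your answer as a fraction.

5/17

Consider each possible location of the prize voucher in turn.
If it is in locker 1 (prior 1/4): the attendant has 3 equally likely choices, so probability 1/3; weight (1/4)·(1/3) = 1/12.
If it is in locker 2 (prior 3/20): the attendant has 3 equally likely choices, so probability 1/3; weight (3/20)·(1/3) = 1/20.
If it is in locker 3 (prior 3/10): the attendant has 3 equally likely choices, so probability 1/3; weight (3/10)·(1/3) = 1/10.
If it is in locker 4 (prior 1/10): the attendant opened locker 4, so this case is ruled out; weight (1/10)·0 = 0.
If it is in locker 5 (prior 1/5): the attendant has 4 equally likely choices, so probability 1/4; weight (1/5)·(1/4) = 1/20.
The weights sum to 17/60.
So P(the prize voucher in locker 1 | the attendant opened locker 4) = (1/12) / (17/60) = 5/17.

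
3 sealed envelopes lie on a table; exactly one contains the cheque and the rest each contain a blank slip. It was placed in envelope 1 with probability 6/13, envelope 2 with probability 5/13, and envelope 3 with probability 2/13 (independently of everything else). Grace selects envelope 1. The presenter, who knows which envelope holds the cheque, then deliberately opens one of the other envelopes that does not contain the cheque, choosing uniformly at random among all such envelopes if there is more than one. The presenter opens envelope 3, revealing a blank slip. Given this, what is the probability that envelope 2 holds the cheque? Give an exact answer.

Consider each possible location of the cheque in turn.
If it is in envelope 1 (prior 6/13): the presenter has 2 equally likely choices, so probability 1/2; weight (6/13)·(1/2) = 3/13.
If it is in envelope 2 (prior 5/13): the presenter has no choice, probability 1; weight (5/13)·1 = 5/13.
If it is in envelope 3 (prior 2/13): the presenter opened envelope 3, so this case is ruled out; weight (2/13)·0 = 0.
The weights sum to 8/13.
So P(the cheque in envelope 2 | the presenter opened envelope 3) = (5/13) / (8/13) = 5/8.

5/8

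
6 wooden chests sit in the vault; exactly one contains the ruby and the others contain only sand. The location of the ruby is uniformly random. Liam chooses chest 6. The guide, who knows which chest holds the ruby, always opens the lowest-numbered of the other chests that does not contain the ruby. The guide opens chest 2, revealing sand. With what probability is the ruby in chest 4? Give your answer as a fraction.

0

Condition on the true location of the ruby.
If it is in chest 1 (prior 1/6): chest 2 is the lowest-numbered option available, probability 1; weight (1/6)·1 = 1/6.
If it is in chest 2 (prior 1/6): the guide opened chest 2, so this case is ruled out; weight (1/6)·0 = 0.
If it is in any of chests 3, 4, 5, and 6 (prior 1/6 each): the guide would have opened chest 1 instead, probability 0; weight (1/6)·0 = 0 each.
The weights sum to 1/6.
So P(the ruby in chest 4 | the guide opened chest 2) = 0 / (1/6) = 0.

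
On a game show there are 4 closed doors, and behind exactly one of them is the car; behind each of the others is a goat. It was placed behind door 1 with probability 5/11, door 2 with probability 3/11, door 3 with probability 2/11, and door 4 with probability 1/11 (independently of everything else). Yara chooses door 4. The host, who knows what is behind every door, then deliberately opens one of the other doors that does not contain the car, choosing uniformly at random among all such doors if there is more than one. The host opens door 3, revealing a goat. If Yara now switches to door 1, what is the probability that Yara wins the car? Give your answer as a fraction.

Apply Bayes' rule, conditioning on where the car actually is.
If it is behind door 1 (prior 5/11): the host has 2 equally likely choices, so probability 1/2; weight (5/11)·(1/2) = 5/22.
If it is behind door 2 (prior 3/11): the host has 2 equally likely choices, so probability 1/2; weight (3/11)·(1/2) = 3/22.
If it is behind door 3 (prior 2/11): the host opened door 3, so this case is ruled out; weight (2/11)·0 = 0.
If it is behind door 4 (prior 1/11): the host has 3 equally likely choices, so probability 1/3; weight (1/11)·(1/3) = 1/33.
The weights sum to 13/33.
So P(the car behind door 1 | the host opened door 3) = (5/22) / (13/33) = 15/26.

15/26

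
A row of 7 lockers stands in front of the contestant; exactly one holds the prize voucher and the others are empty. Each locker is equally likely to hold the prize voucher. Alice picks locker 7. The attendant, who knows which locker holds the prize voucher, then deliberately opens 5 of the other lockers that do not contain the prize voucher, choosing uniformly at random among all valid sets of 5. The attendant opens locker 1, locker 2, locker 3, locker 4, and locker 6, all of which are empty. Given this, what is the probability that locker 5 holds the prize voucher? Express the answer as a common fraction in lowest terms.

Condition on the true location of the prize voucher.
If it is in any of lockers 1, 2, 3, 4, and 6 (prior 1/7 each): that locker was opened and seen not to hold the prize — ruled out; weight (1/7)·0 = 0 each.
If it is in locker 5 (prior 1/7): the attendant has no choice, probability 1; weight (1/7)·1 = 1/7.
If it is in locker 7 (prior 1/7): the attendant has 6 equally likely choices, so probability 1/6; weight (1/7)·(1/6) = 1/42.
The weights sum to 1/6.
So P(the prize voucher in locker 5 | the attendant opened locker 1, locker 2, locker 3, locker 4, and locker 6) = (1/7) / (1/6) = 6/7.

6/7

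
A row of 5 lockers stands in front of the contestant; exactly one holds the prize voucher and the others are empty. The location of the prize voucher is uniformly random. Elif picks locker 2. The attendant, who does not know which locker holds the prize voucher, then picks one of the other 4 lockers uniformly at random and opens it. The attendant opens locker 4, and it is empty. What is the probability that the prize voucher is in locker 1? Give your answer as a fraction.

Condition on the true location of the prize voucher.
If it is in any of lockers 1, 2, 3, and 5 (prior 1/5 each): the attendant picks locker 4 with probability 1/4 regardless, and it is not the prize; weight (1/5)·(1/4) = 1/20 each.
If it is in locker 4 (prior 1/5): the attendant opened locker 4, so this case is ruled out; weight (1/5)·0 = 0.
The weights sum to 1/5.
So P(the prize voucher in locker 1 | the attendant opened locker 4) = (1/20) / (1/5) = 1/4.

1/4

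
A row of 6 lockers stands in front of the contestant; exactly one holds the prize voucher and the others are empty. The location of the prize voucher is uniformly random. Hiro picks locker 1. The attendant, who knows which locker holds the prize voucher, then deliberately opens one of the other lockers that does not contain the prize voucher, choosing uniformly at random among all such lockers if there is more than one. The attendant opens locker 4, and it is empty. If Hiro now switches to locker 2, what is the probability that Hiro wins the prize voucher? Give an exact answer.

Apply Bayes' rule, conditioning on where the prize voucher actually is.
If it is in locker 1 (prior 1/6): the attendant has 5 equally likely choices, so probability 1/5; weight (1/6)·(1/5) = 1/30.
If it is in any of lockers 2, 3, 5, and 6 (prior 1/6 each): the attendant has 4 equally likely choices, so probability 1/4; weight (1/6)·(1/4) = 1/24 each.
If it is in locker 4 (prior 1/6): the attendant opened locker 4, so this case is ruled out; weight (1/6)·0 = 0.
The weights sum to 1/5.
So P(the prize voucher in locker 2 | the attendant opened locker 4) = (1/24) / (1/5) = 5/24.

5/24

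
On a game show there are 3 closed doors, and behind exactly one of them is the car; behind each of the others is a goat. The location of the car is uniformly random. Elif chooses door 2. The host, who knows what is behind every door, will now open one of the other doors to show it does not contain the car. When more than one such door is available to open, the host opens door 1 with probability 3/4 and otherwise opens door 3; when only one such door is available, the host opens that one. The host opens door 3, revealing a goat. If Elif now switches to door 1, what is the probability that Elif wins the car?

4/5

Apply Bayes' rule, conditioning on where the car actually is.
If it is behind door 1 (prior 1/3): only door 3 is available, probability 1; weight (1/3)·1 = 1/3.
If it is behind door 2 (prior 1/3): door 1 is available but not opened, probability 1/4; weight (1/3)·(1/4) = 1/12.
If it is behind door 3 (prior 1/3): the host opened door 3, so this case is ruled out; weight (1/3)·0 = 0.
The weights sum to 5/12.
So P(the car behind door 1 | the host opened door 3) = (1/3) / (5/12) = 4/5.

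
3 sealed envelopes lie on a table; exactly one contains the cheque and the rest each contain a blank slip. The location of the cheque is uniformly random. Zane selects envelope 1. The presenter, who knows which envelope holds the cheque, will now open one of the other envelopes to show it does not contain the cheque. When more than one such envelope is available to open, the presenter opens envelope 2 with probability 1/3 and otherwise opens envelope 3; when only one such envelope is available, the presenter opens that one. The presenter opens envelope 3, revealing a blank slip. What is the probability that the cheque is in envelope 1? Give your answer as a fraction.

Condition on the true location of the cheque.
If it is in envelope 1 (prior 1/3): envelope 2 is available but not opened, probability 2/3; weight (1/3)·(2/3) = 2/9.
If it is in envelope 2 (prior 1/3): only envelope 3 is available, probability 1; weight (1/3)·1 = 1/3.
If it is in envelope 3 (prior 1/3): the presenter opened envelope 3, so this case is ruled out; weight (1/3)·0 = 0.
The weights sum to 5/9.
So P(the cheque in envelope 1 | the presenter opened envelope 3) = (2/9) / (5/9) = 2/5.

2/5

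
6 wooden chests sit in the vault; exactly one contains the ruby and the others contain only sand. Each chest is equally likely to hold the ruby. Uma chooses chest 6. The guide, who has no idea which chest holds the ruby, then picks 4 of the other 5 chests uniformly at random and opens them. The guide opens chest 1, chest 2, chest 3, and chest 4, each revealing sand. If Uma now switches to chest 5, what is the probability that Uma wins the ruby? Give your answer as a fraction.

Apply Bayes' rule, conditioning on where the ruby actually is.
If it is in any of chests 1, 2, 3, and 4 (prior 1/6 each): that chest was opened and seen not to hold the prize — ruled out; weight (1/6)·0 = 0 each.
If it is in either of chests 5 and 6 (prior 1/6 each): the guide picks exactly this set with probability 1/5 regardless, and none is the prize; weight (1/6)·(1/5) = 1/30 each.
The weights sum to 1/15.
So P(the ruby in chest 5 | the guide opened chest 1, chest 2, chest 3, and chest 4) = (1/30) / (1/15) = 1/2.

1/2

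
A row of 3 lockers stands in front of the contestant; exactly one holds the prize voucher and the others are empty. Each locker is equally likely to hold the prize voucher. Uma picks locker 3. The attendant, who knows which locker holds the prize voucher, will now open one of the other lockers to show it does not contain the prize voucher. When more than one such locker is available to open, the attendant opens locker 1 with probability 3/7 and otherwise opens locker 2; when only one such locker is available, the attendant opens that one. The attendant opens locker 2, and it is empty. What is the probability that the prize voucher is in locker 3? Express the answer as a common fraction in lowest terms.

Consider each possible location of the prize voucher in turn.
If it is in locker 1 (prior 1/3): only locker 2 is available, probability 1; weight (1/3)·1 = 1/3.
If it is in locker 2 (prior 1/3): the attendant opened locker 2, so this case is ruled out; weight (1/3)·0 = 0.
If it is in locker 3 (prior 1/3): locker 1 is available but not opened, probability 4/7; weight (1/3)·(4/7) = 4/21.
The weights sum to 11/21.
So P(the prize voucher in locker 3 | the attendant opened locker 2) = (4/21) / (11/21) = 4/11.

4/11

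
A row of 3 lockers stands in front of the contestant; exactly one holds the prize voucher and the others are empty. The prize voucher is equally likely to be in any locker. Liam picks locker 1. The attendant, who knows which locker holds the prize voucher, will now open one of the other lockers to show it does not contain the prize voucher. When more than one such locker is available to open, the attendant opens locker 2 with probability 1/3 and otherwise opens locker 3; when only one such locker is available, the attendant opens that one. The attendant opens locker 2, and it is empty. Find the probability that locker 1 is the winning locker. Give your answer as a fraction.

Apply Bayes' rule, conditioning on where the prize voucher actually is.
If it is in locker 1 (prior 1/3): locker 2 is available, opened with probability 1/3; weight (1/3)·(1/3) = 1/9.
If it is in locker 2 (prior 1/3): the attendant opened locker 2, so this case is ruled out; weight (1/3)·0 = 0.
If it is in locker 3 (prior 1/3): only locker 2 is available, probability 1; weight (1/3)·1 = 1/3.
The weights sum to 4/9.
So P(the prize voucher in locker 1 | the attendant opened locker 2) = (1/9) / (4/9) = 1/4.

1/4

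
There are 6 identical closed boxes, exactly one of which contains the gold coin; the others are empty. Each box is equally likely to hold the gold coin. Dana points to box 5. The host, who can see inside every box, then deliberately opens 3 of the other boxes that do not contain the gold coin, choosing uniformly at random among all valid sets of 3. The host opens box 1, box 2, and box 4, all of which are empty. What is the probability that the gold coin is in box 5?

Consider each possible location of the gold coin in turn.
If it is in any of boxes 1, 2, and 4 (prior 1/6 each): that box was opened and seen not to hold the prize — ruled out; weight (1/6)·0 = 0 each.
If it is in either of boxes 3 and 6 (prior 1/6 each): the host has 4 equally likely choices, so probability 1/4; weight (1/6)·(1/4) = 1/24 each.
If it is in box 5 (prior 1/6): the host has 10 equally likely choices, so probability 1/10; weight (1/6)·(1/10) = 1/60.
The weights sum to 1/10.
So P(the gold coin in box 5 | the host opened box 1, box 2, and box 4) = (1/60) / (1/10) = 1/6.

1/6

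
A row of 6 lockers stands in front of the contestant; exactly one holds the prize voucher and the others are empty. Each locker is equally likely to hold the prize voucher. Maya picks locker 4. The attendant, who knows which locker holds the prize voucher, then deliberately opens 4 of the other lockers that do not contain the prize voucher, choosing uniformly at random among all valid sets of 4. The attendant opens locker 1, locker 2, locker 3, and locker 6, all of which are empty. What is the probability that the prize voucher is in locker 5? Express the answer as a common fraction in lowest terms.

5/6

Condition on the true location of the prize voucher.
If it is in any of lockers 1, 2, 3, and 6 (prior 1/6 each): that locker was opened and seen not to hold the prize — ruled out; weight (1/6)·0 = 0 each.
If it is in locker 4 (prior 1/6): the attendant has 5 equally likely choices, so probability 1/5; weight (1/6)·(1/5) = 1/30.
If it is in locker 5 (prior 1/6): the attendant has no choice, probability 1; weight (1/6)·1 = 1/6.
The weights sum to 1/5.
So P(the prize voucher in locker 5 | the attendant opened locker 1, locker 2, locker 3, and locker 6) = (1/6) / (1/5) = 5/6.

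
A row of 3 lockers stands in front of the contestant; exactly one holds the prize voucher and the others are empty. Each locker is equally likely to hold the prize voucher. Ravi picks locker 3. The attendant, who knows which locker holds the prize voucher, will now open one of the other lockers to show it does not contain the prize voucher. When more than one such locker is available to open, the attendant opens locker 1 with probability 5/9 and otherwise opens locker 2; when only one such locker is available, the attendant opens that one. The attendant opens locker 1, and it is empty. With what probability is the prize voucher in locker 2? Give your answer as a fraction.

Condition on the true location of the prize voucher.
If it is in locker 1 (prior 1/3): the attendant opened locker 1, so this case is ruled out; weight (1/3)·0 = 0.
If it is in locker 2 (prior 1/3): only locker 1 is available, probability 1; weight (1/3)·1 = 1/3.
If it is in locker 3 (prior 1/3): locker 1 is available, opened with probability 5/9; weight (1/3)·(5/9) = 5/27.
The weights sum to 14/27.
So P(the prize voucher in locker 2 | the attendant opened locker 1) = (1/3) / (14/27) = 9/14.

9/14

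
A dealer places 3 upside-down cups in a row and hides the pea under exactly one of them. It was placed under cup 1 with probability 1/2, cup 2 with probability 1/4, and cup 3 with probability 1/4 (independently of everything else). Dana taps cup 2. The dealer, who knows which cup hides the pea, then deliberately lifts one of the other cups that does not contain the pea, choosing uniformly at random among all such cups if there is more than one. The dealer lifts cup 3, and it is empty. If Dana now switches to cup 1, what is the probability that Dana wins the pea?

Consider each possible location of the pea in turn.
If it is under cup 1 (prior 1/2): the dealer has no choice, probability 1; weight (1/2)·1 = 1/2.
If it is under cup 2 (prior 1/4): the dealer has 2 equally likely choices, so probability 1/2; weight (1/4)·(1/2) = 1/8.
If it is under cup 3 (prior 1/4): the dealer opened cup 3, so this case is ruled out; weight (1/4)·0 = 0.
The weights sum to 5/8.
So P(the pea under cup 1 | the dealer opened cup 3) = (1/2) / (5/8) = 4/5.

4/5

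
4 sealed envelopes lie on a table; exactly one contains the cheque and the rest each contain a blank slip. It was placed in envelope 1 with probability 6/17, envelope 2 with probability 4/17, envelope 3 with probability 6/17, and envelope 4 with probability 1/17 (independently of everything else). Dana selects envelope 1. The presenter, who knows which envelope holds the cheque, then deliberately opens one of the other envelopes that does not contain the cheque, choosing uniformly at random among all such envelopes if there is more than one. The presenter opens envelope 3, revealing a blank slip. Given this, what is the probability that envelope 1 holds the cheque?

Consider each possible location of the cheque in turn.
If it is in envelope 1 (prior 6/17): the presenter has 3 equally likely choices, so probability 1/3; weight (6/17)·(1/3) = 2/17.
If it is in envelope 2 (prior 4/17): the presenter has 2 equally likely choices, so probability 1/2; weight (4/17)·(1/2) = 2/17.
If it is in envelope 3 (prior 6/17): the presenter opened envelope 3, so this case is ruled out; weight (6/17)·0 = 0.
If it is in envelope 4 (prior 1/17): the presenter has 2 equally likely choices, so probability 1/2; weight (1/17)·(1/2) = 1/34.
The weights sum to 9/34.
So P(the cheque in envelope 1 | the presenter opened envelope 3) = (2/17) / (9/34) = 4/9.

4/9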